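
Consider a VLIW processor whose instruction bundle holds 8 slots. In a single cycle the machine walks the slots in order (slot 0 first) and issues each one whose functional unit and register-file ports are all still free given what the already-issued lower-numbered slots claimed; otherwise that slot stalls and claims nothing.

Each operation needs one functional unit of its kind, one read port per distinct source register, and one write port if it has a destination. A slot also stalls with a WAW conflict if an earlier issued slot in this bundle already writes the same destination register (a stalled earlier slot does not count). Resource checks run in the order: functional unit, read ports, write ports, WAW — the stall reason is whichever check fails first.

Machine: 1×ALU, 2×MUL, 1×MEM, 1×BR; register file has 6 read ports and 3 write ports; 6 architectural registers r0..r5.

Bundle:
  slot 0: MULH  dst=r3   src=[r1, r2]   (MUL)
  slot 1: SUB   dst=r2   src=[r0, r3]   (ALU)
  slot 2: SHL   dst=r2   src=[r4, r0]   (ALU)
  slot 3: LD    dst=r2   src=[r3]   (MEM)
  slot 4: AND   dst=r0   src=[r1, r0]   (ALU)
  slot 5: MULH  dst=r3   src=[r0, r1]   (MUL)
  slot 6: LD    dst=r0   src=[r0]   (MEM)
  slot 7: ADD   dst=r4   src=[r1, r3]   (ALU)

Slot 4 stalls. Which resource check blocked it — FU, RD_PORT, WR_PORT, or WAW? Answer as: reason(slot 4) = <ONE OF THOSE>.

#0 MUL src=r1,r2 dispatched  <A:1 Mu:1 Ld:1 B:1 rd:4 wr:2>
#1 ALU src=r0,r3 dispatched  <A:0 Mu:1 Ld:1 B:1 rd:2 wr:1>
#2 ALU src=r4,r0 held:FU  <A:0 Mu:1 Ld:1 B:1 rd:2 wr:1>
#3 MEM src=r3 held:WAW  <A:0 Mu:1 Ld:1 B:1 rd:2 wr:1>
#4 ALU src=r1,r0 held:FU  <A:0 Mu:1 Ld:1 B:1 rd:2 wr:1>
#5 MUL src=r0,r1 held:WAW  <A:0 Mu:1 Ld:1 B:1 rd:2 wr:1>
#6 MEM src=r0 dispatched  <A:0 Mu:1 Ld:0 B:1 rd:1 wr:0>
#7 ALU src=r1,r3 held:FU  <A:0 Mu:1 Ld:0 B:1 rd:1 wr:0>

reason(slot 4) = FU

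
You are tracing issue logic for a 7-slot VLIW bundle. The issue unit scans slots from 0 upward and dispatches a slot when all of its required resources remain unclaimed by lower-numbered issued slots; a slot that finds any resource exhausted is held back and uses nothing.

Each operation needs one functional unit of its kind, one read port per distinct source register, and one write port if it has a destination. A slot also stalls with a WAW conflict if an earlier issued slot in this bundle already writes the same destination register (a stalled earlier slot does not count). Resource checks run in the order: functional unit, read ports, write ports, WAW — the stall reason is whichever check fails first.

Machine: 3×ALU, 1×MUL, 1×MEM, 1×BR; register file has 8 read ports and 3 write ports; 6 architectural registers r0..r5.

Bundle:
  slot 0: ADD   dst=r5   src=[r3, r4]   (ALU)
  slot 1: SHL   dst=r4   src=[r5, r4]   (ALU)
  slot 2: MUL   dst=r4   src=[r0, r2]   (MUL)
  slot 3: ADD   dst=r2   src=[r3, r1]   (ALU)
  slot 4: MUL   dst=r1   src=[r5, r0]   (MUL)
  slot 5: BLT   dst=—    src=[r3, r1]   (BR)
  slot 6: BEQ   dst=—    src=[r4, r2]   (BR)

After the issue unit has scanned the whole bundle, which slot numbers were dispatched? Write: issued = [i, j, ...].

(0) want 1×ALU +2rd +1wr — yes → AL2|MU1|ME1|BR1|rd6|wr2
(1) want 1×ALU +2rd +1wr — yes → AL1|MU1|ME1|BR1|rd4|wr1
(2) want 1×MUL +2rd +1wr — WAW → AL1|MU1|ME1|BR1|rd4|wr1
(3) want 1×ALU +2rd +1wr — yes → AL0|MU1|ME1|BR1|rd2|wr0
(4) want 1×MUL +2rd +1wr — WR_PORT → AL0|MU1|ME1|BR1|rd2|wr0
(5) want 1×BR +2rd +0wr — yes → AL0|MU1|ME1|BR0|rd0|wr0
(6) want 1×BR +2rd +0wr — FU → AL0|MU1|ME1|BR0|rd0|wr0

issued = [0, 1, 3, 5]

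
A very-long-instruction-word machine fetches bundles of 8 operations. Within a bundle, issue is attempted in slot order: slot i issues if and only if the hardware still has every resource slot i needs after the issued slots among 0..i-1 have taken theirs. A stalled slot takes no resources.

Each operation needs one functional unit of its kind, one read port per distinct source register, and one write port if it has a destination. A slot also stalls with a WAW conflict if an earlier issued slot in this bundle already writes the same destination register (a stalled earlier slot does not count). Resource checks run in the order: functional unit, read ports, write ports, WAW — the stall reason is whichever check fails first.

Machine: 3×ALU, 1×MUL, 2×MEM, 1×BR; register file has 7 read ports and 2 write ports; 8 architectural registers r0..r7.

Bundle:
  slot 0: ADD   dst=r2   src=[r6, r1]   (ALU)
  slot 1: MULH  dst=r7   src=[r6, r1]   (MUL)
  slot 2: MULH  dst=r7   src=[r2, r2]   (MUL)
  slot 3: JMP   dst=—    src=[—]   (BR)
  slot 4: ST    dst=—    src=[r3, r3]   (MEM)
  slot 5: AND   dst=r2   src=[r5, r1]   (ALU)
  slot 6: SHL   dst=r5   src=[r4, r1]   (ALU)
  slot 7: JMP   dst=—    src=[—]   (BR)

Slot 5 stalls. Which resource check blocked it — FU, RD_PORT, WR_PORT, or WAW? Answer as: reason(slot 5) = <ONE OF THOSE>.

reason(slot 5) = WR_PORT

  0. ALU→r2 ⇒ go  {2A/1Mu/2Ld/1B | 5r 1w}
  1. MUL→r7 ⇒ go  {2A/0Mu/2Ld/1B | 3r 0w}
  2. MUL→r7 ⇒ no(FU)  {2A/0Mu/2Ld/1B | 3r 0w}
  3. BR ⇒ go  {2A/0Mu/2Ld/0B | 3r 0w}
  4. MEM ⇒ go  {2A/0Mu/1Ld/0B | 2r 0w}
  5. ALU→r2 ⇒ no(WR_PORT)  {2A/0Mu/1Ld/0B | 2r 0w}
  6. ALU→r5 ⇒ no(WR_PORT)  {2A/0Mu/1Ld/0B | 2r 0w}
  7. BR ⇒ no(FU)  {2A/0Mu/1Ld/0B | 2r 0w}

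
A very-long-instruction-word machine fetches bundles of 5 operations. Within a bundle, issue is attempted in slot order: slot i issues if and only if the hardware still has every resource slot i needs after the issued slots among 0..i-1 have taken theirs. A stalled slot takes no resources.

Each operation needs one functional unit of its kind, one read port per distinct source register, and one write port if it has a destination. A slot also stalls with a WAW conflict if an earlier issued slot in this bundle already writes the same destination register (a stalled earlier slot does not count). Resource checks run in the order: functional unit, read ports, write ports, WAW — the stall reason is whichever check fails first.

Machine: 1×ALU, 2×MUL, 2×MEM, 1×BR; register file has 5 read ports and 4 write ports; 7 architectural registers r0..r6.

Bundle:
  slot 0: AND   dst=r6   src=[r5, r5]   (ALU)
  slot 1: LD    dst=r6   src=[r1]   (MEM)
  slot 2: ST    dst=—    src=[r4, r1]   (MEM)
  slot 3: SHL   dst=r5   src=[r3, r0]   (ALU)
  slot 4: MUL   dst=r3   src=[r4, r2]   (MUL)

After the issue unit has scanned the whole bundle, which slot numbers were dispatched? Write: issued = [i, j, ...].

issued = [0, 2, 4]

#0 ALU src=r5,r5 dispatched  <A:0 Mu:2 Ld:2 B:1 rd:4 wr:3>
#1 MEM src=r1 held:WAW  <A:0 Mu:2 Ld:2 B:1 rd:4 wr:3>
#2 MEM src=r4,r1 dispatched  <A:0 Mu:2 Ld:1 B:1 rd:2 wr:3>
#3 ALU src=r3,r0 held:FU  <A:0 Mu:2 Ld:1 B:1 rd:2 wr:3>
#4 MUL src=r4,r2 dispatched  <A:0 Mu:1 Ld:1 B:1 rd:0 wr:2>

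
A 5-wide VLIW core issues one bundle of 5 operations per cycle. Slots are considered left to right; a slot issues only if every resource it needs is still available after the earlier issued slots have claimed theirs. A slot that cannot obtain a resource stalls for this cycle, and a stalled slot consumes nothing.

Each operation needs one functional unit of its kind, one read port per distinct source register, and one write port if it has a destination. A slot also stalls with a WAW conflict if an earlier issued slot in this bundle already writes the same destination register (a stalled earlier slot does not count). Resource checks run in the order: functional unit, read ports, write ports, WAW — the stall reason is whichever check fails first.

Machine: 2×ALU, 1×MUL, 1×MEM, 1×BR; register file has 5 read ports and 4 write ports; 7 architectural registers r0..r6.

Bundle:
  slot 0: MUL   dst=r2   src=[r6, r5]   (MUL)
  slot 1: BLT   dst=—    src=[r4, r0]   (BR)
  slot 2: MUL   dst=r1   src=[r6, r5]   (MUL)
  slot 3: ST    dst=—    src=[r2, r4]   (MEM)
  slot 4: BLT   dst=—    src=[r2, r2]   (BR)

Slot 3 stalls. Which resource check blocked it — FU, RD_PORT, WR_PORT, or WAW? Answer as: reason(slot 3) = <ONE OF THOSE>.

reason(slot 3) = RD_PORT

slot 0 (MUL): ISSUE — free A2,Mu0,Ld1,B1 rp3 wp3
slot 1 (BR): ISSUE — free A2,Mu0,Ld1,B0 rp1 wp3
slot 2 (MUL): stall FU — free A2,Mu0,Ld1,B0 rp1 wp3
slot 3 (MEM): stall RD_PORT — free A2,Mu0,Ld1,B0 rp1 wp3
slot 4 (BR): stall FU — free A2,Mu0,Ld1,B0 rp1 wp3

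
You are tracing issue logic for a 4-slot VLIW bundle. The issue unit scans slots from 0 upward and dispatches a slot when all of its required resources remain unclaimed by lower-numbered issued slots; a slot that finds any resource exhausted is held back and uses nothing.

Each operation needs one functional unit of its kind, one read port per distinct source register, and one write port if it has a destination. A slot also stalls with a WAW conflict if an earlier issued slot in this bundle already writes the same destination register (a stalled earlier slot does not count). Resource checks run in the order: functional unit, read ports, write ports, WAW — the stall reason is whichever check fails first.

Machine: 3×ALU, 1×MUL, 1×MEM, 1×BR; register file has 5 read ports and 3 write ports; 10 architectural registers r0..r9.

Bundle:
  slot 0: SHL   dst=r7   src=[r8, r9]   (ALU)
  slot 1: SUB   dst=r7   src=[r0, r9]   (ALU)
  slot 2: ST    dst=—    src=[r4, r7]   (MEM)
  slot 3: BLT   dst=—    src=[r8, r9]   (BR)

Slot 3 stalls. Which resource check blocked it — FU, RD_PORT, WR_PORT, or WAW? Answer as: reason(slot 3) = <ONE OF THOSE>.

#0 ALU src=r8,r9 dispatched  <A:2 Mu:1 Ld:1 B:1 rd:3 wr:2>
#1 ALU src=r0,r9 held:WAW  <A:2 Mu:1 Ld:1 B:1 rd:3 wr:2>
#2 MEM src=r4,r7 dispatched  <A:2 Mu:1 Ld:0 B:1 rd:1 wr:2>
#3 BR src=r8,r9 held:RD_PORT  <A:2 Mu:1 Ld:0 B:1 rd:1 wr:2>

reason(slot 3) = RD_PORT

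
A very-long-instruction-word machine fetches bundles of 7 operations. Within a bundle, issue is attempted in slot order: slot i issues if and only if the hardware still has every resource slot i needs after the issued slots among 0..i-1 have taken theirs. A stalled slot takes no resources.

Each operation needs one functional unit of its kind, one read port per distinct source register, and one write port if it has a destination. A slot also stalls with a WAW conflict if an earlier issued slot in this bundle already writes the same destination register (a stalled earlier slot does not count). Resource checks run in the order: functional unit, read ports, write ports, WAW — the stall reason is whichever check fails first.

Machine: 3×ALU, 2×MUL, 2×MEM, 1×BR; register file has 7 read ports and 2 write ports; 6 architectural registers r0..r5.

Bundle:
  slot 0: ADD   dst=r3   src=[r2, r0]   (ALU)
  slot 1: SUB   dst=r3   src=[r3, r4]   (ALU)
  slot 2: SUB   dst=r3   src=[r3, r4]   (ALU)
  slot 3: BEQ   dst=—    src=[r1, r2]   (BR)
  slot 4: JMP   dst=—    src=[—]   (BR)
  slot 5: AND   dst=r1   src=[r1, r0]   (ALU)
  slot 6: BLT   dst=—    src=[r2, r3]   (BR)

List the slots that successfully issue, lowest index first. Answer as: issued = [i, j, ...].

issued = [0, 3, 5]

#0 ALU src=r2,r0 dispatched  <A:2 Mu:2 Ld:2 B:1 rd:5 wr:1>
#1 ALU src=r3,r4 held:WAW  <A:2 Mu:2 Ld:2 B:1 rd:5 wr:1>
#2 ALU src=r3,r4 held:WAW  <A:2 Mu:2 Ld:2 B:1 rd:5 wr:1>
#3 BR src=r1,r2 dispatched  <A:2 Mu:2 Ld:2 B:0 rd:3 wr:1>
#4 BR src=- held:FU  <A:2 Mu:2 Ld:2 B:0 rd:3 wr:1>
#5 ALU src=r1,r0 dispatched  <A:1 Mu:2 Ld:2 B:0 rd:1 wr:0>
#6 BR src=r2,r3 held:FU  <A:1 Mu:2 Ld:2 B:0 rd:1 wr:0>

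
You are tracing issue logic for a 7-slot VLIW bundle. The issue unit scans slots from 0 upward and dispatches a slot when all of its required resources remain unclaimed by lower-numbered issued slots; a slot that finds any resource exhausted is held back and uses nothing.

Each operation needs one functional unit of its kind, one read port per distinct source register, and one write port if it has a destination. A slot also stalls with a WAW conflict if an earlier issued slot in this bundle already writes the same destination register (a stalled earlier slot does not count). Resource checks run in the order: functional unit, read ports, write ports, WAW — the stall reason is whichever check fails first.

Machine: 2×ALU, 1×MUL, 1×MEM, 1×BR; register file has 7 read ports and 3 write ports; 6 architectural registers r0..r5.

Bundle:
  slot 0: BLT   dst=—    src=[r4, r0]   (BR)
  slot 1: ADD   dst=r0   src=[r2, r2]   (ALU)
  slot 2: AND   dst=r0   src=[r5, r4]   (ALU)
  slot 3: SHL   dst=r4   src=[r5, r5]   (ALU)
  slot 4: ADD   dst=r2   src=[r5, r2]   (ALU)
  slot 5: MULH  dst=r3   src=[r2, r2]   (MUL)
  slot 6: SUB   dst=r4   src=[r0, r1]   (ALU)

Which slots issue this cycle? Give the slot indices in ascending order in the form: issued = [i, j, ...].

(0) want 1×BR +2rd +0wr — yes → AL2|MU1|ME1|BR0|rd5|wr3
(1) want 1×ALU +1rd +1wr — yes → AL1|MU1|ME1|BR0|rd4|wr2
(2) want 1×ALU +2rd +1wr — WAW → AL1|MU1|ME1|BR0|rd4|wr2
(3) want 1×ALU +1rd +1wr — yes → AL0|MU1|ME1|BR0|rd3|wr1
(4) want 1×ALU +2rd +1wr — FU → AL0|MU1|ME1|BR0|rd3|wr1
(5) want 1×MUL +1rd +1wr — yes → AL0|MU0|ME1|BR0|rd2|wr0
(6) want 1×ALU +2rd +1wr — FU → AL0|MU0|ME1|BR0|rd2|wr0

issued = [0, 1, 3, 5]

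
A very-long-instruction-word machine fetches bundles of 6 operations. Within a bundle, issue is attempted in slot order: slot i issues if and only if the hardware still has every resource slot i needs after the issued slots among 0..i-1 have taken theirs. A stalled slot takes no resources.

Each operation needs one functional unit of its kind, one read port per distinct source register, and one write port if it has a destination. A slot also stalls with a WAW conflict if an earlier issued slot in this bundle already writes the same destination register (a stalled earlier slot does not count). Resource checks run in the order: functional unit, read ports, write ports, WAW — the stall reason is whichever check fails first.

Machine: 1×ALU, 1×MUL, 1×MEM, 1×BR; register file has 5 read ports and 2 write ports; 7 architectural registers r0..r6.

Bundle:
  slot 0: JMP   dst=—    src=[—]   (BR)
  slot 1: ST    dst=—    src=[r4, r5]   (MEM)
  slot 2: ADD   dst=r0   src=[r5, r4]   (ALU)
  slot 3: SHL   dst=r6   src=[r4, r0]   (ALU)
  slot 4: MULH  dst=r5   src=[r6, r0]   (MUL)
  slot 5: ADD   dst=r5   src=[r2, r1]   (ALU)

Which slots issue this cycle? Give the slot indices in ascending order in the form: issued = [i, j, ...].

issued = [0, 1, 2]

  0. BR ⇒ go  {1A/1Mu/1Ld/0B | 5r 2w}
  1. MEM ⇒ go  {1A/1Mu/0Ld/0B | 3r 2w}
  2. ALU→r0 ⇒ go  {0A/1Mu/0Ld/0B | 1r 1w}
  3. ALU→r6 ⇒ no(FU)  {0A/1Mu/0Ld/0B | 1r 1w}
  4. MUL→r5 ⇒ no(RD_PORT)  {0A/1Mu/0Ld/0B | 1r 1w}
  5. ALU→r5 ⇒ no(FU)  {0A/1Mu/0Ld/0B | 1r 1w}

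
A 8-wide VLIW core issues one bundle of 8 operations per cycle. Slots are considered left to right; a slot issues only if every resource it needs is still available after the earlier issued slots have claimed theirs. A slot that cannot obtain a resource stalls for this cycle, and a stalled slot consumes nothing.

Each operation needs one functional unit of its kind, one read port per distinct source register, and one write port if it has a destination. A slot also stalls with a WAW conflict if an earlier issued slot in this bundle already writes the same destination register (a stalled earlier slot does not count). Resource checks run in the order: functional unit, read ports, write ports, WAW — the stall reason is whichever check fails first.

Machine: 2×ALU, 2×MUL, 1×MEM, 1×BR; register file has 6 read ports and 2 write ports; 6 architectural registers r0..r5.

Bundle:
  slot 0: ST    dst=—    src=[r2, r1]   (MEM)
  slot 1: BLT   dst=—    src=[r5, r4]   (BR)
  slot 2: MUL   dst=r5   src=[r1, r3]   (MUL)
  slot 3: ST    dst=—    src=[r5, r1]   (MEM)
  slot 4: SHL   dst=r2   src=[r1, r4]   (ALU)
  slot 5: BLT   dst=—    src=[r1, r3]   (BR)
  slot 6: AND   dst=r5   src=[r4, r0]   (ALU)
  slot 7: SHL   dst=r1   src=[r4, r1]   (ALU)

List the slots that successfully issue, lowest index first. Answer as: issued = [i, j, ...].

[0] MEM needs rd=2 wr=0: ok; after: ALU=2 MUL=2 MEM=0 BR=1, R=4, W=2
[1] BR needs rd=2 wr=0: ok; after: ALU=2 MUL=2 MEM=0 BR=0, R=2, W=2
[2] MUL needs rd=2 wr=1: ok; after: ALU=2 MUL=1 MEM=0 BR=0, R=0, W=1
[3] MEM needs rd=2 wr=0: FU; after: ALU=2 MUL=1 MEM=0 BR=0, R=0, W=1
[4] ALU needs rd=2 wr=1: RD_PORT; after: ALU=2 MUL=1 MEM=0 BR=0, R=0, W=1
[5] BR needs rd=2 wr=0: FU; after: ALU=2 MUL=1 MEM=0 BR=0, R=0, W=1
[6] ALU needs rd=2 wr=1: RD_PORT; after: ALU=2 MUL=1 MEM=0 BR=0, R=0, W=1
[7] ALU needs rd=2 wr=1: RD_PORT; after: ALU=2 MUL=1 MEM=0 BR=0, R=0, W=1

issued = [0, 1, 2]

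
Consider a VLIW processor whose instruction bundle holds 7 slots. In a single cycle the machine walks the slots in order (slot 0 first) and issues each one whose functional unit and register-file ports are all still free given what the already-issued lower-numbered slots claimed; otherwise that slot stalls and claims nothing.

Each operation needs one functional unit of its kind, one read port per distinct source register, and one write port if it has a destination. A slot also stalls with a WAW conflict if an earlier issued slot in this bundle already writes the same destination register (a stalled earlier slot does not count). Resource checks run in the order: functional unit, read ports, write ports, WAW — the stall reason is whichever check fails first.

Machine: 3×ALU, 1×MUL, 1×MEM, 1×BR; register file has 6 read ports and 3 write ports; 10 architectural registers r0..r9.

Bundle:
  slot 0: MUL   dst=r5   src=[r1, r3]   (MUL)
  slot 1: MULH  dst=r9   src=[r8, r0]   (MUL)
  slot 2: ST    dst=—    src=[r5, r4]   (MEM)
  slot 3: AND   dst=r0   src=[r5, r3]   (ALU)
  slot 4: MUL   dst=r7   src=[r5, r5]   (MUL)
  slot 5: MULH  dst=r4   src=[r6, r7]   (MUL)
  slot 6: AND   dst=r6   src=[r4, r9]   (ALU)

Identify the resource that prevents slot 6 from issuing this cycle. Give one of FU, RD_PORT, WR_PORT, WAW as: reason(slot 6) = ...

slot 0 (MUL): ISSUE — free A3,Mu0,Ld1,B1 rp4 wp2
slot 1 (MUL): stall FU — free A3,Mu0,Ld1,B1 rp4 wp2
slot 2 (MEM): ISSUE — free A3,Mu0,Ld0,B1 rp2 wp2
slot 3 (ALU): ISSUE — free A2,Mu0,Ld0,B1 rp0 wp1
slot 4 (MUL): stall FU — free A2,Mu0,Ld0,B1 rp0 wp1
slot 5 (MUL): stall FU — free A2,Mu0,Ld0,B1 rp0 wp1
slot 6 (ALU): stall RD_PORT — free A2,Mu0,Ld0,B1 rp0 wp1

reason(slot 6) = RD_PORT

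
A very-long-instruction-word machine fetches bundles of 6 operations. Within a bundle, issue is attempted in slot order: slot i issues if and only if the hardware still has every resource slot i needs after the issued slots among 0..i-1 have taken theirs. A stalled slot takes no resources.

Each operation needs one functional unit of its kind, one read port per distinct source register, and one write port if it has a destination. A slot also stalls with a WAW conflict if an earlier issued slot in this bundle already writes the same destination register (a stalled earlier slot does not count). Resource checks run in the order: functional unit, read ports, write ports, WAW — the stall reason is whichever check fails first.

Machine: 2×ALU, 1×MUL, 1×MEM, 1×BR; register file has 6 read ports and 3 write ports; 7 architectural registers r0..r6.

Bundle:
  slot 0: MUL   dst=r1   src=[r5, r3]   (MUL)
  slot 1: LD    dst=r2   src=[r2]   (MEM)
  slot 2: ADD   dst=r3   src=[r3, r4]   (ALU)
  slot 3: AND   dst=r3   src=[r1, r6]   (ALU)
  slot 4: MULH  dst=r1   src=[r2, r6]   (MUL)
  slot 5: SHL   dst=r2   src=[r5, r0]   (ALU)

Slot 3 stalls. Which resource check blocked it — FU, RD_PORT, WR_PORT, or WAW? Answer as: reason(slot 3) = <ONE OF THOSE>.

(0) want 1×MUL +2rd +1wr — yes → AL2|MU0|ME1|BR1|rd4|wr2
(1) want 1×MEM +1rd +1wr — yes → AL2|MU0|ME0|BR1|rd3|wr1
(2) want 1×ALU +2rd +1wr — yes → AL1|MU0|ME0|BR1|rd1|wr0
(3) want 1×ALU +2rd +1wr — RD_PORT → AL1|MU0|ME0|BR1|rd1|wr0
(4) want 1×MUL +2rd +1wr — FU → AL1|MU0|ME0|BR1|rd1|wr0
(5) want 1×ALU +2rd +1wr — RD_PORT → AL1|MU0|ME0|BR1|rd1|wr0

reason(slot 3) = RD_PORT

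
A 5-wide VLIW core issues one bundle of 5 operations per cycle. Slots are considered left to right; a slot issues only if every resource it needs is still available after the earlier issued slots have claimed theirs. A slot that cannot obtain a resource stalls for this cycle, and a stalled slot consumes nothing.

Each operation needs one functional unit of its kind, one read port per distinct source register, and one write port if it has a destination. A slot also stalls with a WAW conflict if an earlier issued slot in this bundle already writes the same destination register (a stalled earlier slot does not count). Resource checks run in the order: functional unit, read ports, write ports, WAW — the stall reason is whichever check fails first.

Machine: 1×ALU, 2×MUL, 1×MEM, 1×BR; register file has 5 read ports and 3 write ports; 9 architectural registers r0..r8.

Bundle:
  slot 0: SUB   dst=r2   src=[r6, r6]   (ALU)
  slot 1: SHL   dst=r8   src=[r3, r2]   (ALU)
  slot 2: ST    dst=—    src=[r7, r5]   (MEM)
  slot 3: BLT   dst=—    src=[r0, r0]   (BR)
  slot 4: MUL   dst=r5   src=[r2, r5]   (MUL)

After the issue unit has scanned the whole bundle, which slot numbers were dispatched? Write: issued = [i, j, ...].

issued = [0, 2, 3]

[0] ALU needs rd=1 wr=1: ok; after: ALU=0 MUL=2 MEM=1 BR=1, R=4, W=2
[1] ALU needs rd=2 wr=1: FU; after: ALU=0 MUL=2 MEM=1 BR=1, R=4, W=2
[2] MEM needs rd=2 wr=0: ok; after: ALU=0 MUL=2 MEM=0 BR=1, R=2, W=2
[3] BR needs rd=1 wr=0: ok; after: ALU=0 MUL=2 MEM=0 BR=0, R=1, W=2
[4] MUL needs rd=2 wr=1: RD_PORT; after: ALU=0 MUL=2 MEM=0 BR=0, R=1, W=2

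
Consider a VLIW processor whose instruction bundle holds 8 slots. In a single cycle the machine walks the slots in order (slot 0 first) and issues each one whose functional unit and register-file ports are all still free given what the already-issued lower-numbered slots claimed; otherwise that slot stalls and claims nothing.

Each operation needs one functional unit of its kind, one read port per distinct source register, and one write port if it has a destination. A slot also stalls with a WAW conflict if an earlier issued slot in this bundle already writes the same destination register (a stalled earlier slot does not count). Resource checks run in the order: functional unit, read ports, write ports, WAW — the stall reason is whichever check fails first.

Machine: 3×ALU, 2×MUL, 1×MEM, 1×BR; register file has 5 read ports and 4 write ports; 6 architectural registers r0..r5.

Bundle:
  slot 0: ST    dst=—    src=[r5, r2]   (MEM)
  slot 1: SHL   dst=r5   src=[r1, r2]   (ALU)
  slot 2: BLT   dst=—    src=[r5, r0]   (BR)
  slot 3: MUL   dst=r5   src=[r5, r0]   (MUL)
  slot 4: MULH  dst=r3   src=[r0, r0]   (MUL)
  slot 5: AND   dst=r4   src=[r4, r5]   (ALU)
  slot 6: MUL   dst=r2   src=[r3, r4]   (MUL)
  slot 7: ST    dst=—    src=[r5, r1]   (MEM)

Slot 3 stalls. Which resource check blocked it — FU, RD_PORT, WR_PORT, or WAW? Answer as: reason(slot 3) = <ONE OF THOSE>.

#0 MEM src=r5,r2 dispatched  <A:3 Mu:2 Ld:0 B:1 rd:3 wr:4>
#1 ALU src=r1,r2 dispatched  <A:2 Mu:2 Ld:0 B:1 rd:1 wr:3>
#2 BR src=r5,r0 held:RD_PORT  <A:2 Mu:2 Ld:0 B:1 rd:1 wr:3>
#3 MUL src=r5,r0 held:RD_PORT  <A:2 Mu:2 Ld:0 B:1 rd:1 wr:3>
#4 MUL src=r0,r0 dispatched  <A:2 Mu:1 Ld:0 B:1 rd:0 wr:2>
#5 ALU src=r4,r5 held:RD_PORT  <A:2 Mu:1 Ld:0 B:1 rd:0 wr:2>
#6 MUL src=r3,r4 held:RD_PORT  <A:2 Mu:1 Ld:0 B:1 rd:0 wr:2>
#7 MEM src=r5,r1 held:FU  <A:2 Mu:1 Ld:0 B:1 rd:0 wr:2>

reason(slot 3) = RD_PORT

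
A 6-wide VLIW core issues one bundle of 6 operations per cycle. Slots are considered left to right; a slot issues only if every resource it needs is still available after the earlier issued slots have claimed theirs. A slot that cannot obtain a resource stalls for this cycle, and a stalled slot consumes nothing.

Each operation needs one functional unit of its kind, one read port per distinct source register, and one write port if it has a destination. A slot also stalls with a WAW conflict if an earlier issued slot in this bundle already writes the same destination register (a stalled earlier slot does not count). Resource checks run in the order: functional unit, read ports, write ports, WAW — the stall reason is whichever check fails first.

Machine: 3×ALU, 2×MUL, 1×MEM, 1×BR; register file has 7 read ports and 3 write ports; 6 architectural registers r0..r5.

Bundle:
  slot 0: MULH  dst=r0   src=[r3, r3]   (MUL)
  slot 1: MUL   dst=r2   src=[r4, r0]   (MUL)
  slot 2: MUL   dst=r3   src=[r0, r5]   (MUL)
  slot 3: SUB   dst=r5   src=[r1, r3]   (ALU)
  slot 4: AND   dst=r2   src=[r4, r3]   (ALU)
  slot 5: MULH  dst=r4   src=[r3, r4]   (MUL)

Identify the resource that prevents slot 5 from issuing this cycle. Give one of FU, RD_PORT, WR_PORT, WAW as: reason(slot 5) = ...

#0 MUL src=r3,r3 dispatched  <A:3 Mu:1 Ld:1 B:1 rd:6 wr:2>
#1 MUL src=r4,r0 dispatched  <A:3 Mu:0 Ld:1 B:1 rd:4 wr:1>
#2 MUL src=r0,r5 held:FU  <A:3 Mu:0 Ld:1 B:1 rd:4 wr:1>
#3 ALU src=r1,r3 dispatched  <A:2 Mu:0 Ld:1 B:1 rd:2 wr:0>
#4 ALU src=r4,r3 held:WR_PORT  <A:2 Mu:0 Ld:1 B:1 rd:2 wr:0>
#5 MUL src=r3,r4 held:FU  <A:2 Mu:0 Ld:1 B:1 rd:2 wr:0>

reason(slot 5) = FU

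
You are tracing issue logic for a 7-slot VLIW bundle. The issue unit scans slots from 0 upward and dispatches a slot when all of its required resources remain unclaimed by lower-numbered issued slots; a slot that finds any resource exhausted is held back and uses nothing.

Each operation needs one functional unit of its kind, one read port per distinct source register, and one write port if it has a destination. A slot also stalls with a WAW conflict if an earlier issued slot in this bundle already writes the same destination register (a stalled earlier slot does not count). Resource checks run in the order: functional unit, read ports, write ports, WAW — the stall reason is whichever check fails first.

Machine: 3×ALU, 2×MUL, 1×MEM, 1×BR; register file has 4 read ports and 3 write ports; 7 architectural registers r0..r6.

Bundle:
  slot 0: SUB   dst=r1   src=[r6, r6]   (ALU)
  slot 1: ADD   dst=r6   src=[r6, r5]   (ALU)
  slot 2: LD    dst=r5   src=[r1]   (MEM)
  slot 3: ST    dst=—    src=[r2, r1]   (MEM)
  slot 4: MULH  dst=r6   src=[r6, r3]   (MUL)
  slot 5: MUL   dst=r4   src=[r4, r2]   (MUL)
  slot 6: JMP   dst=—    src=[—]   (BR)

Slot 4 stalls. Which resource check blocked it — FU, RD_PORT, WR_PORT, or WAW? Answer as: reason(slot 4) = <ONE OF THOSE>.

reason(slot 4) = RD_PORT

[0] ALU needs rd=1 wr=1: ok; after: ALU=2 MUL=2 MEM=1 BR=1, R=3, W=2
[1] ALU needs rd=2 wr=1: ok; after: ALU=1 MUL=2 MEM=1 BR=1, R=1, W=1
[2] MEM needs rd=1 wr=1: ok; after: ALU=1 MUL=2 MEM=0 BR=1, R=0, W=0
[3] MEM needs rd=2 wr=0: FU; after: ALU=1 MUL=2 MEM=0 BR=1, R=0, W=0
[4] MUL needs rd=2 wr=1: RD_PORT; after: ALU=1 MUL=2 MEM=0 BR=1, R=0, W=0
[5] MUL needs rd=2 wr=1: RD_PORT; after: ALU=1 MUL=2 MEM=0 BR=1, R=0, W=0
[6] BR needs rd=0 wr=0: ok; after: ALU=1 MUL=2 MEM=0 BR=0, R=0, W=0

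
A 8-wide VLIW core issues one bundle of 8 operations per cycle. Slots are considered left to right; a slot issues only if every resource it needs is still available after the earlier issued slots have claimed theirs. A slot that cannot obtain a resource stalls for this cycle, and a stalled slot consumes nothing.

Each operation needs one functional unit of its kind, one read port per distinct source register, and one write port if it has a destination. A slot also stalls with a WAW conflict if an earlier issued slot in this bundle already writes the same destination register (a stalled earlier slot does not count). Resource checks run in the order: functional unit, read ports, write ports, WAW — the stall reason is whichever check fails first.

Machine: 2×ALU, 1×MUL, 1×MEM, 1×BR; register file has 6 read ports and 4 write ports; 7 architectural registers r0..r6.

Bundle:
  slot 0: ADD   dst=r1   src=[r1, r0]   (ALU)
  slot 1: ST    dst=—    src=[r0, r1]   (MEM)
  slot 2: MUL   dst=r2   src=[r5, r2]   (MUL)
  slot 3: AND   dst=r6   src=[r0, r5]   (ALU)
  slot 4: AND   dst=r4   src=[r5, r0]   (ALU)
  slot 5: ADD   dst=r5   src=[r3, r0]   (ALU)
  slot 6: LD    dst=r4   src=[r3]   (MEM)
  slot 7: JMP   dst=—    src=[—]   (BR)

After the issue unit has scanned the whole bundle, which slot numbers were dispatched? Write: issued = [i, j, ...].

[0] ALU needs rd=2 wr=1: ok; after: ALU=1 MUL=1 MEM=1 BR=1, R=4, W=3
[1] MEM needs rd=2 wr=0: ok; after: ALU=1 MUL=1 MEM=0 BR=1, R=2, W=3
[2] MUL needs rd=2 wr=1: ok; after: ALU=1 MUL=0 MEM=0 BR=1, R=0, W=2
[3] ALU needs rd=2 wr=1: RD_PORT; after: ALU=1 MUL=0 MEM=0 BR=1, R=0, W=2
[4] ALU needs rd=2 wr=1: RD_PORT; after: ALU=1 MUL=0 MEM=0 BR=1, R=0, W=2
[5] ALU needs rd=2 wr=1: RD_PORT; after: ALU=1 MUL=0 MEM=0 BR=1, R=0, W=2
[6] MEM needs rd=1 wr=1: FU; after: ALU=1 MUL=0 MEM=0 BR=1, R=0, W=2
[7] BR needs rd=0 wr=0: ok; after: ALU=1 MUL=0 MEM=0 BR=0, R=0, W=2

issued = [0, 1, 2, 7]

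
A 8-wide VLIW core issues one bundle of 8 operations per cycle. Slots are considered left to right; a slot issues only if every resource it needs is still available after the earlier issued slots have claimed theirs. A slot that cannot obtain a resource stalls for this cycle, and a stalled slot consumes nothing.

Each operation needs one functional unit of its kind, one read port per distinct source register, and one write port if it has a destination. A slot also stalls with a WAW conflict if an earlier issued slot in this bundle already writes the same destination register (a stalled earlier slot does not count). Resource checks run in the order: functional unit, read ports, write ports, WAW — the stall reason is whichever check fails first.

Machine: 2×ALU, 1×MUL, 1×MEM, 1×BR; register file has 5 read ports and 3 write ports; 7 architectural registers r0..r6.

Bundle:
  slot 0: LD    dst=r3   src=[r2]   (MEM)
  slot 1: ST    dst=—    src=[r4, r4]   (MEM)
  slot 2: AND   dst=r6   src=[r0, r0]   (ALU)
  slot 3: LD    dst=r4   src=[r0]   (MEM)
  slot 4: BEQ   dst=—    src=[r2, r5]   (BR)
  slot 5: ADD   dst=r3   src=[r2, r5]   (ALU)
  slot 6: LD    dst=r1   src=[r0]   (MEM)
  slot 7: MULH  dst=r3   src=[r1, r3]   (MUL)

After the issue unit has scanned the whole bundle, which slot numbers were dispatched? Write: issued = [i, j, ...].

issued = [0, 2, 4]

slot 0 (MEM): ISSUE — free A2,Mu1,Ld0,B1 rp4 wp2
slot 1 (MEM): stall FU — free A2,Mu1,Ld0,B1 rp4 wp2
slot 2 (ALU): ISSUE — free A1,Mu1,Ld0,B1 rp3 wp1
slot 3 (MEM): stall FU — free A1,Mu1,Ld0,B1 rp3 wp1
slot 4 (BR): ISSUE — free A1,Mu1,Ld0,B0 rp1 wp1
slot 5 (ALU): stall RD_PORT — free A1,Mu1,Ld0,B0 rp1 wp1
slot 6 (MEM): stall FU — free A1,Mu1,Ld0,B0 rp1 wp1
slot 7 (MUL): stall RD_PORT — free A1,Mu1,Ld0,B0 rp1 wp1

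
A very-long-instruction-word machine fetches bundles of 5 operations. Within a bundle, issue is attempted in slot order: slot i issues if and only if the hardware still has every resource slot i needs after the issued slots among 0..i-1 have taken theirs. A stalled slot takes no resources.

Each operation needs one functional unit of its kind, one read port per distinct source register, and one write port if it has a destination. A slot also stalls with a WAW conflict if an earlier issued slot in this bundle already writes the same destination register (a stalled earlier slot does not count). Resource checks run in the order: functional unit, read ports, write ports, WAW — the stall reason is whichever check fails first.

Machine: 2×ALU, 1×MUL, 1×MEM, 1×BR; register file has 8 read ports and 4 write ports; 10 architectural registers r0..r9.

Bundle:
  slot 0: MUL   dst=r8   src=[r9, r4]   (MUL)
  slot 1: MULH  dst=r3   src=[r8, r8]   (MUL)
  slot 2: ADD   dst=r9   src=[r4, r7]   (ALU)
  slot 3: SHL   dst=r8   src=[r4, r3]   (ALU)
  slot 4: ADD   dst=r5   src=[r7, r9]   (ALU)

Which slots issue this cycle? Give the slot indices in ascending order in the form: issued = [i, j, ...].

issued = [0, 2, 4]

[0] MUL needs rd=2 wr=1: ok; after: ALU=2 MUL=0 MEM=1 BR=1, R=6, W=3
[1] MUL needs rd=1 wr=1: FU; after: ALU=2 MUL=0 MEM=1 BR=1, R=6, W=3
[2] ALU needs rd=2 wr=1: ok; after: ALU=1 MUL=0 MEM=1 BR=1, R=4, W=2
[3] ALU needs rd=2 wr=1: WAW; after: ALU=1 MUL=0 MEM=1 BR=1, R=4, W=2
[4] ALU needs rd=2 wr=1: ok; after: ALU=0 MUL=0 MEM=1 BR=1, R=2, W=1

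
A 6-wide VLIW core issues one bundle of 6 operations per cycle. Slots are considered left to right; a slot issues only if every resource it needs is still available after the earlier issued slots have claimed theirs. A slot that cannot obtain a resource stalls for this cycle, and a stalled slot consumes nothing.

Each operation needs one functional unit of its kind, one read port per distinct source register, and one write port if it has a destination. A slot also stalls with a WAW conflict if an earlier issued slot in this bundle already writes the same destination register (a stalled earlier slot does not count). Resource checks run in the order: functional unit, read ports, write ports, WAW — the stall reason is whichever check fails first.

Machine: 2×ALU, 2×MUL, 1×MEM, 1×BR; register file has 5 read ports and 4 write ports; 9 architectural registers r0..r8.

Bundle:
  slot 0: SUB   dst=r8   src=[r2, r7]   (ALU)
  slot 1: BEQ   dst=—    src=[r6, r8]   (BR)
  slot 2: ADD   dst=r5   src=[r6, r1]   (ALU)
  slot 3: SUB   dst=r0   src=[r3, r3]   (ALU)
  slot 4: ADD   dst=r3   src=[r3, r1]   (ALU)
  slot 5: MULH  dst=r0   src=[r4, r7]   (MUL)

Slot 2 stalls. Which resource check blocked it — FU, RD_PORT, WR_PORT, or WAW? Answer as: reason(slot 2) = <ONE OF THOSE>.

reason(slot 2) = RD_PORT

(0) want 1×ALU +2rd +1wr — yes → AL1|MU2|ME1|BR1|rd3|wr3
(1) want 1×BR +2rd +0wr — yes → AL1|MU2|ME1|BR0|rd1|wr3
(2) want 1×ALU +2rd +1wr — RD_PORT → AL1|MU2|ME1|BR0|rd1|wr3
(3) want 1×ALU +1rd +1wr — yes → AL0|MU2|ME1|BR0|rd0|wr2
(4) want 1×ALU +2rd +1wr — FU → AL0|MU2|ME1|BR0|rd0|wr2
(5) want 1×MUL +2rd +1wr — RD_PORT → AL0|MU2|ME1|BR0|rd0|wr2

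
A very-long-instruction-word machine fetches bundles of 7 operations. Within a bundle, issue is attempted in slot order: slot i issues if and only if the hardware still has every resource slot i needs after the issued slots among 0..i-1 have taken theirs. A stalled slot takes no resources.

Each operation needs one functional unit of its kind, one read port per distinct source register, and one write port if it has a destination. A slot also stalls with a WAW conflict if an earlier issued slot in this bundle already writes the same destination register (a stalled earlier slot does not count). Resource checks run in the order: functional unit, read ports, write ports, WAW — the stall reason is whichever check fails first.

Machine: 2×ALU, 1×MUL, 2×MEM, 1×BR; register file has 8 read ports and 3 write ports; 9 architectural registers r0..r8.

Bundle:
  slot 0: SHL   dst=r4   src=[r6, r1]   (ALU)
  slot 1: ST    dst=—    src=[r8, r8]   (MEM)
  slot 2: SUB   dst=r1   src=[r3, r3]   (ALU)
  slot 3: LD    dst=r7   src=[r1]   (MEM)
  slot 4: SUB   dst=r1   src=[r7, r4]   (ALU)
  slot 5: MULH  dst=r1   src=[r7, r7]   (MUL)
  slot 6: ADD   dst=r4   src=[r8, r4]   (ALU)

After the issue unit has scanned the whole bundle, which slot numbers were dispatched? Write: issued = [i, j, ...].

  0. ALU→r4 ⇒ go  {1A/1Mu/2Ld/1B | 6r 2w}
  1. MEM ⇒ go  {1A/1Mu/1Ld/1B | 5r 2w}
  2. ALU→r1 ⇒ go  {0A/1Mu/1Ld/1B | 4r 1w}
  3. MEM→r7 ⇒ go  {0A/1Mu/0Ld/1B | 3r 0w}
  4. ALU→r1 ⇒ no(FU)  {0A/1Mu/0Ld/1B | 3r 0w}
  5. MUL→r1 ⇒ no(WR_PORT)  {0A/1Mu/0Ld/1B | 3r 0w}
  6. ALU→r4 ⇒ no(FU)  {0A/1Mu/0Ld/1B | 3r 0w}

issued = [0, 1, 2, 3]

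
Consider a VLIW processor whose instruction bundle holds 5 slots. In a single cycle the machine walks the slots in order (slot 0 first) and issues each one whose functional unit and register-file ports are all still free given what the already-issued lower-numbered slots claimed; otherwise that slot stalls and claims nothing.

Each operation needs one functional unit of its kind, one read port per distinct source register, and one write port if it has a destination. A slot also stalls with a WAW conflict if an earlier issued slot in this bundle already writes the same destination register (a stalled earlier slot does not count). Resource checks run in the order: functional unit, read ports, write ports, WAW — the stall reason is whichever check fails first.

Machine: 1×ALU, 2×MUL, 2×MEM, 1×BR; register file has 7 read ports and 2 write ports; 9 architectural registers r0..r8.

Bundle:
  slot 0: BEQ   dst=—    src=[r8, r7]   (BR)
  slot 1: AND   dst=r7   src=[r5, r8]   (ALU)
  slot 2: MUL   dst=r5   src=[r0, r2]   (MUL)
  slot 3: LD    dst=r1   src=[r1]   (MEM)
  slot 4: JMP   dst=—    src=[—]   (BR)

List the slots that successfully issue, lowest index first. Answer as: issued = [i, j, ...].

  0. BR ⇒ go  {1A/2Mu/2Ld/0B | 5r 2w}
  1. ALU→r7 ⇒ go  {0A/2Mu/2Ld/0B | 3r 1w}
  2. MUL→r5 ⇒ go  {0A/1Mu/2Ld/0B | 1r 0w}
  3. MEM→r1 ⇒ no(WR_PORT)  {0A/1Mu/2Ld/0B | 1r 0w}
  4. BR ⇒ no(FU)  {0A/1Mu/2Ld/0B | 1r 0w}

issued = [0, 1, 2]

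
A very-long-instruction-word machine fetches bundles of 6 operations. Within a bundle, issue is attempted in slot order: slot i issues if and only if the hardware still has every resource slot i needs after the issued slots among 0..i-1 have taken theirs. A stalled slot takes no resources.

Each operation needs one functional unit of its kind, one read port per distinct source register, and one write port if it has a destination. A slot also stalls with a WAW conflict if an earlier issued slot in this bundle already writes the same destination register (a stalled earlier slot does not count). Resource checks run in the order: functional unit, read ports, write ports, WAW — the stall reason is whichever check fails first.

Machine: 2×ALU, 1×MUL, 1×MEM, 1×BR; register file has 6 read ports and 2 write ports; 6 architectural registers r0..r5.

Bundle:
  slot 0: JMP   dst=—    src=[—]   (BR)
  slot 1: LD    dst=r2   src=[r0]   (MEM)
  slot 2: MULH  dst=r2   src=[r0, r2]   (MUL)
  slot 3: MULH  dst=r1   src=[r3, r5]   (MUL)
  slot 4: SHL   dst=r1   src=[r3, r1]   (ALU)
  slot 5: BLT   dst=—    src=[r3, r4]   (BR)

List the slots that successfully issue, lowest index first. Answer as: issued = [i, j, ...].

  0. BR ⇒ go  {2A/1Mu/1Ld/0B | 6r 2w}
  1. MEM→r2 ⇒ go  {2A/1Mu/0Ld/0B | 5r 1w}
  2. MUL→r2 ⇒ no(WAW)  {2A/1Mu/0Ld/0B | 5r 1w}
  3. MUL→r1 ⇒ go  {2A/0Mu/0Ld/0B | 3r 0w}
  4. ALU→r1 ⇒ no(WR_PORT)  {2A/0Mu/0Ld/0B | 3r 0w}
  5. BR ⇒ no(FU)  {2A/0Mu/0Ld/0B | 3r 0w}

issued = [0, 1, 3]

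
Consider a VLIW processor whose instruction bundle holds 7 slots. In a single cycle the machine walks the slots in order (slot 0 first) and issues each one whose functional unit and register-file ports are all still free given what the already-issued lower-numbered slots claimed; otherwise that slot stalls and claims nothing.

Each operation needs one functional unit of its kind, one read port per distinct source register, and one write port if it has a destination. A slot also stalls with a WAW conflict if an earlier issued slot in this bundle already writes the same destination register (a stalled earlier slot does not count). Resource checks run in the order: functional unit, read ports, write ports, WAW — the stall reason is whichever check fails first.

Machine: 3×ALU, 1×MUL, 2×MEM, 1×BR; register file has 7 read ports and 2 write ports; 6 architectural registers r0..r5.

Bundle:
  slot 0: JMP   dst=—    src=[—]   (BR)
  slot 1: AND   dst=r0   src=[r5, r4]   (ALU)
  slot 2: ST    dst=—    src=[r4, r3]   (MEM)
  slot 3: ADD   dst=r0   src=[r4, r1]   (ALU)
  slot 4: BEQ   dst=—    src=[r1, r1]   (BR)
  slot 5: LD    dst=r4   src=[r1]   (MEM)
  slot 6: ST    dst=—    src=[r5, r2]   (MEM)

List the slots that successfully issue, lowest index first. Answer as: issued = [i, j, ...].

slot 0 (BR): ISSUE — free A3,Mu1,Ld2,B0 rp7 wp2
slot 1 (ALU): ISSUE — free A2,Mu1,Ld2,B0 rp5 wp1
slot 2 (MEM): ISSUE — free A2,Mu1,Ld1,B0 rp3 wp1
slot 3 (ALU): stall WAW — free A2,Mu1,Ld1,B0 rp3 wp1
slot 4 (BR): stall FU — free A2,Mu1,Ld1,B0 rp3 wp1
slot 5 (MEM): ISSUE — free A2,Mu1,Ld0,B0 rp2 wp0
slot 6 (MEM): stall FU — free A2,Mu1,Ld0,B0 rp2 wp0

issued = [0, 1, 2, 5]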